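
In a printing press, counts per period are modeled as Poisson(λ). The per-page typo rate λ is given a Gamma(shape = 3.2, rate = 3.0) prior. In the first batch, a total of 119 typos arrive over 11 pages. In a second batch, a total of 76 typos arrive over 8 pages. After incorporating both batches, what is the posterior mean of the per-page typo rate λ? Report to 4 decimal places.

With a Gamma(shape α, rate β) prior, the Poisson likelihood is conjugate: the posterior is Gamma(α + ΣXᵢ, β + n).
After batch 1: Gamma(α+S, β+n) = Gamma(3.2+119, 3.0+11) = Gamma(122.2, 14.0).
After batch 2: Gamma(α+S, β+n) = Gamma(122.2+76, 14.0+8) = Gamma(198.2, 22.0).
Posterior mean = α/β = 198.2/22.0 = 9.0091.

9.0091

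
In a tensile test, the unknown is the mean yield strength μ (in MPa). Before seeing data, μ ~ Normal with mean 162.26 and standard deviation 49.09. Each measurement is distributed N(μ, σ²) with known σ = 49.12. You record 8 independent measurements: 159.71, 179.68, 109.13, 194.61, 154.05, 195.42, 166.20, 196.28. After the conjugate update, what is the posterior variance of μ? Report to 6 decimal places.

For Normal data with known variance σ², a Normal(μ₀, σ₀²) prior on μ is conjugate. Posterior precision = 1/σ₀² + n/σ²; posterior mean is the precision-weighted average of μ₀ and x̄.
σ₀² = 49.09² = 2409.8281, σ² = 49.12² = 2412.7744; σ² + n·σ₀² = 2412.7744 + 8·2409.8281 = 21691.3992.
Posterior precision = 1/σ₀² + n/σ² = 1/2409.8281 + 8/2412.7744 = (σ² + n·σ₀²)/(σ₀²σ²) = 21691.3992/(2409.8281·2412.7744); posterior variance σₙ² = σ₀²σ²/(σ² + n·σ₀²) = 2409.8281·2412.7744/21691.3992 = 268.049631.

268.049631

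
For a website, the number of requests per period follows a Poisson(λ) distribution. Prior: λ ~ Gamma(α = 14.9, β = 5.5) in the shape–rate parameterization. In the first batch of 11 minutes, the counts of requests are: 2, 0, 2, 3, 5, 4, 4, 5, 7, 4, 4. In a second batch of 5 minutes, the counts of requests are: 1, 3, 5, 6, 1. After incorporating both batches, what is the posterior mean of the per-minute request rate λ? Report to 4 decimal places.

3.2977

With a Gamma(shape α, rate β) prior, the Poisson likelihood is conjugate: the posterior is Gamma(α + ΣXᵢ, β + n).
Batch 1: sum of counts S = 40 over n = 11 minutes.
After batch 1: Gamma(α+S, β+n) = Gamma(14.9+40, 5.5+11) = Gamma(54.9, 16.5).
Batch 2: sum of counts S = 16 over n = 5 minutes.
After batch 2: Gamma(α+S, β+n) = Gamma(54.9+16, 16.5+5) = Gamma(70.9, 21.5).
Posterior mean = α/β = 70.9/21.5 = 3.2977.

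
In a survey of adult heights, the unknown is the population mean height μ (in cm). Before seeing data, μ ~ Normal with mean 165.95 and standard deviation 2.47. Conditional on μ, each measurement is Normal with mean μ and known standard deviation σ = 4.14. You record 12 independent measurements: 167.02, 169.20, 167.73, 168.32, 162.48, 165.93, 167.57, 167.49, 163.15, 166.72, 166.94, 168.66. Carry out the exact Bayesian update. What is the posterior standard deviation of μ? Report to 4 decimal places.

1.0758

For Normal data with known variance σ², a Normal(μ₀, σ₀²) prior on μ is conjugate. Posterior precision = 1/σ₀² + n/σ²; posterior mean is the precision-weighted average of μ₀ and x̄.
σ₀² = 2.47² = 6.1009, σ² = 4.14² = 17.1396; σ² + n·σ₀² = 17.1396 + 12·6.1009 = 90.3504.
Posterior precision = 1/σ₀² + n/σ² = 1/6.1009 + 12/17.1396 = (σ² + n·σ₀²)/(σ₀²σ²) = 90.3504/(6.1009·17.1396); posterior variance σₙ² = σ₀²σ²/(σ² + n·σ₀²) = 6.1009·17.1396/90.3504 = 1.157349.
Posterior SD = √σₙ² = √(6.1009·17.1396/90.3504) = 1.0758.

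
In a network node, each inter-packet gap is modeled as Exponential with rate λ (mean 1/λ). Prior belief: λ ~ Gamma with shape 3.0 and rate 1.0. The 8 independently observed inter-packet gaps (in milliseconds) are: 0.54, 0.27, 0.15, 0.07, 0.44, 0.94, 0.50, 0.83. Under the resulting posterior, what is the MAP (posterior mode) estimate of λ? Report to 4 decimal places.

2.1097

With a Gamma(shape α, rate β) prior on the exponential rate λ, the posterior after n observations with total T = Σxᵢ is Gamma(α+n, β+T).
Sum of observations T = 3.74 milliseconds; n = 8.
Posterior: Gamma(3.0+8, 1.0+3.74) = Gamma(11.0, 4.74).
Mode = (α−1)/β = 2.1097.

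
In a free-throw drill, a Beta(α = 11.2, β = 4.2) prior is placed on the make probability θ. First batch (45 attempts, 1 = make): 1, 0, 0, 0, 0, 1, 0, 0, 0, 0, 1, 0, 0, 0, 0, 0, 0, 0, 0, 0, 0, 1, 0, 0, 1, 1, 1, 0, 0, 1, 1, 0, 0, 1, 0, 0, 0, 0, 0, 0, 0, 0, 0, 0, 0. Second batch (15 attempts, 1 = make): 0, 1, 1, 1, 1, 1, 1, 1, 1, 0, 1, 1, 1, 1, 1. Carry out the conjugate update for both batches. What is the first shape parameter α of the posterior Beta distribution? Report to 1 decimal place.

34.2

The Beta prior is conjugate to a Binomial/Bernoulli likelihood; the update adds successes to α and failures to β.
After batch 1: Beta(11.2+10, 4.2+35) = Beta(21.2, 39.2).
After batch 2: Beta(21.2+13, 39.2+2) = Beta(34.2, 41.2).
Posterior α = 34.2.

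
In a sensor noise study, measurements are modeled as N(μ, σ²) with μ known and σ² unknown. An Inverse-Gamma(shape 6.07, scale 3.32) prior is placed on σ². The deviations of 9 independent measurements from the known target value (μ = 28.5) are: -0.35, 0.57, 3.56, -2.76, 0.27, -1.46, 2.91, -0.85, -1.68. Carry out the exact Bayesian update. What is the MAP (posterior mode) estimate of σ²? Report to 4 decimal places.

1.7976

With known mean μ and an Inverse-Gamma(α, β) prior on σ², the Normal likelihood is conjugate: posterior is Inv-Gamma(α + n/2, β + Σ(xᵢ−μ)²/2).
Σ(xᵢ−μ)² = (-0.35)² + (0.57)² + (3.56)² + (-2.76)² + (0.27)² + (-1.46)² + (2.91)² + (-0.85)² + (-1.68)² = 34.9561.
Posterior: Inv-Gamma(6.07 + 9/2, 3.32 + 34.9561/2) = Inv-Gamma(10.57, 20.79805).
Mode = β/(α+1) = 20.79805/11.57 = 1.7976.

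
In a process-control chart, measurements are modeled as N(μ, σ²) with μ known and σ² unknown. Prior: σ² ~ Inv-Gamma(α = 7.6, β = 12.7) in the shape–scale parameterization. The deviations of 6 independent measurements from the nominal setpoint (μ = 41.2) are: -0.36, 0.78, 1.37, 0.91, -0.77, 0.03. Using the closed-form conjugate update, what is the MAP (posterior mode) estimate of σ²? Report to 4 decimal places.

1.2688

With known mean μ and an Inverse-Gamma(α, β) prior on σ², the Normal likelihood is conjugate: posterior is Inv-Gamma(α + n/2, β + Σ(xᵢ−μ)²/2).
Σ(xᵢ−μ)² = (-0.36)² + (0.78)² + (1.37)² + (0.91)² + (-0.77)² + (0.03)² = 4.0368.
Posterior: Inv-Gamma(7.6 + 6/2, 12.7 + 4.0368/2) = Inv-Gamma(10.60, 14.71840).
Mode = β/(α+1) = 14.71840/11.60 = 1.2688.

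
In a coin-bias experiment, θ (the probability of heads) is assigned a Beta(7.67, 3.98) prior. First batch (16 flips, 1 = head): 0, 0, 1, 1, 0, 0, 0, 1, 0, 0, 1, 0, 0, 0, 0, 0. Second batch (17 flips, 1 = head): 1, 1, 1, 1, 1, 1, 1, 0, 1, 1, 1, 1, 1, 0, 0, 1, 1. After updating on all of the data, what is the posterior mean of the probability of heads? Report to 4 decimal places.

0.5749

The Beta prior is conjugate to a Binomial/Bernoulli likelihood; the update adds successes to α and failures to β.
After batch 1: Beta(7.67+4, 3.98+12) = Beta(11.67, 15.98).
After batch 2: Beta(11.67+14, 15.98+3) = Beta(25.67, 18.98).
Posterior mean = α/(α+β) = 25.67/44.65 = 0.5749.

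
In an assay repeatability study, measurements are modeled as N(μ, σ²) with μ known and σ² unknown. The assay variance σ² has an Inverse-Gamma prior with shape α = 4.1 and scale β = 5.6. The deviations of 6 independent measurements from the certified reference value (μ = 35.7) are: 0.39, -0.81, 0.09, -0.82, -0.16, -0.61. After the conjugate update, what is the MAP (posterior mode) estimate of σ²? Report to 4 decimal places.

With known mean μ and an Inverse-Gamma(α, β) prior on σ², the Normal likelihood is conjugate: posterior is Inv-Gamma(α + n/2, β + Σ(xᵢ−μ)²/2).
Σ(xᵢ−μ)² = (0.39)² + (-0.81)² + (0.09)² + (-0.82)² + (-0.16)² + (-0.61)² = 1.8864.
Posterior: Inv-Gamma(4.1 + 6/2, 5.6 + 1.8864/2) = Inv-Gamma(7.10, 6.54320).
Mode = β/(α+1) = 6.54320/8.10 = 0.8078.

0.8078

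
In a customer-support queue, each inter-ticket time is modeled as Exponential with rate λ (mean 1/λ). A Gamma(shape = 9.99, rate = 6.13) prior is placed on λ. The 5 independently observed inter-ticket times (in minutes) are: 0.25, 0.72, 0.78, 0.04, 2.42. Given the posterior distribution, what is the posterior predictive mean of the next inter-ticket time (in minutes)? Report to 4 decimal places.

0.7391

With a Gamma(shape α, rate β) prior on the exponential rate λ, the posterior after n observations with total T = Σxᵢ is Gamma(α+n, β+T).
Sum of observations T = 4.21 minutes; n = 5.
Posterior: Gamma(9.99+5, 6.13+4.21) = Gamma(14.99, 10.34).
The predictive distribution for the next observation is Lomax; its mean is β/(α−1) = 10.34/13.99 = 0.7391.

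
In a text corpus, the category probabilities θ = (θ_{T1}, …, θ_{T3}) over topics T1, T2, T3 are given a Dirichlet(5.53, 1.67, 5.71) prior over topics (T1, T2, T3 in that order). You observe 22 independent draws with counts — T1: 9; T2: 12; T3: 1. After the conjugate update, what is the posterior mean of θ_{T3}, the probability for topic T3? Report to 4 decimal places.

The Dirichlet prior is conjugate to the Multinomial likelihood: each posterior αⱼ = prior αⱼ + observed count nⱼ.
Posterior concentration: (14.53, 13.67, 6.71), total = 34.91.
E[θ_{T3}|data] = α_{T3}/Σα = 6.71/34.91 = 0.1922.

0.1922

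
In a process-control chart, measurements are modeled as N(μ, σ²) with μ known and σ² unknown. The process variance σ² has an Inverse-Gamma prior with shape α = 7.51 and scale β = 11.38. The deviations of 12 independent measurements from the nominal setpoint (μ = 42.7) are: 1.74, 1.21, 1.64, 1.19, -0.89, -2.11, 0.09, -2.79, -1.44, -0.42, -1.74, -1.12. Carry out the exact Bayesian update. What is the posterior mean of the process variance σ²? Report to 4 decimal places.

2.0354

With known mean μ and an Inverse-Gamma(α, β) prior on σ², the Normal likelihood is conjugate: posterior is Inv-Gamma(α + n/2, β + Σ(xᵢ−μ)²/2).
Σ(xᵢ−μ)² = (1.74)² + (1.21)² + (1.64)² + (1.19)² + (-0.89)² + (-2.11)² + (0.09)² + (-2.79)² + (-1.44)² + (-0.42)² + (-1.74)² + (-1.12)² = 28.1658.
Posterior: Inv-Gamma(7.51 + 12/2, 11.38 + 28.1658/2) = Inv-Gamma(13.51, 25.46290).
E[σ²|data] = β/(α−1) = 25.46290/12.51 = 2.0354.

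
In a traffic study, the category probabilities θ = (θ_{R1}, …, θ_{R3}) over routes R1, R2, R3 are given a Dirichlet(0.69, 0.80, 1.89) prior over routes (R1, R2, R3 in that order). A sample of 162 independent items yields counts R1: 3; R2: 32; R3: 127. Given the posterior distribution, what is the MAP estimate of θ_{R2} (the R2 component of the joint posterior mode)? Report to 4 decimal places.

0.1958

The Dirichlet prior is conjugate to the Multinomial likelihood: each posterior αⱼ = prior αⱼ + observed count nⱼ.
Posterior concentration: (3.69, 32.80, 128.89), total = 165.38.
Joint mode component: (α_{R2}−1)/(Σα−K) = 31.80/162.38 = 0.1958.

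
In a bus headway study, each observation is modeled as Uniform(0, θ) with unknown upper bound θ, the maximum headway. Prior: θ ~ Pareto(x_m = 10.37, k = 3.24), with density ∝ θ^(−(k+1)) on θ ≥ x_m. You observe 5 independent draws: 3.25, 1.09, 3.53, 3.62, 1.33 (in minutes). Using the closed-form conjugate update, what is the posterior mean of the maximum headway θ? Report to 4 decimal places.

A Pareto(scale x_m, shape k) prior on the upper bound θ of Uniform(0, θ) is conjugate: posterior is Pareto(max(x_m, max xᵢ), k + n).
Sample maximum = 3.62; prior scale x_m = 10.37 → posterior scale = max = 10.37.
Posterior shape = 3.24 + 5 = 8.24.
E[θ|data] = k·x_m/(k−1) = 8.24·10.37/7.24 = 11.8023.

11.8023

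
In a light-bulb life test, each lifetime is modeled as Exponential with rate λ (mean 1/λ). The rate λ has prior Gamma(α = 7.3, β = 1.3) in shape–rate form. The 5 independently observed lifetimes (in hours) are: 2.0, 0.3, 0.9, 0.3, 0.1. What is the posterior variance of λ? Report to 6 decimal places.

0.512287

With a Gamma(shape α, rate β) prior on the exponential rate λ, the posterior after n observations with total T = Σxᵢ is Gamma(α+n, β+T).
Sum of observations T = 3.6 hours; n = 5.
Posterior: Gamma(7.3+5, 1.3+3.6) = Gamma(12.3, 4.9).
Var = α/β² = 0.512287.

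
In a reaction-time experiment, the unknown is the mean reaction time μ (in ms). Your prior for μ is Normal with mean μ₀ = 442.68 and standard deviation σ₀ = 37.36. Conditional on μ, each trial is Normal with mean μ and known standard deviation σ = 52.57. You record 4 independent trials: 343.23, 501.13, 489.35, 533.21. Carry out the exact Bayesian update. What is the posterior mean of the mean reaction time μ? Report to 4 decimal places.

458.7670

For Normal data with known variance σ², a Normal(μ₀, σ₀²) prior on μ is conjugate. Posterior precision = 1/σ₀² + n/σ²; posterior mean is the precision-weighted average of μ₀ and x̄.
Σxᵢ = 343.23 + 501.13 + 489.35 + 533.21 = 1866.92, so n·x̄ = 1866.92.
σ₀² = 37.36² = 1395.7696, σ² = 52.57² = 2763.6049; σ² + n·σ₀² = 2763.6049 + 4·1395.7696 = 8346.6833.
Posterior mean = (μ₀/σ₀² + n·x̄/σ²)/(1/σ₀² + n/σ²) = (σ²·μ₀ + σ₀²·n·x̄)/(σ² + n·σ₀²) = (2763.6049·442.68 + 1395.7696·1866.92)/8346.6833 = 3829182.798764/8346.6833 = 458.7670.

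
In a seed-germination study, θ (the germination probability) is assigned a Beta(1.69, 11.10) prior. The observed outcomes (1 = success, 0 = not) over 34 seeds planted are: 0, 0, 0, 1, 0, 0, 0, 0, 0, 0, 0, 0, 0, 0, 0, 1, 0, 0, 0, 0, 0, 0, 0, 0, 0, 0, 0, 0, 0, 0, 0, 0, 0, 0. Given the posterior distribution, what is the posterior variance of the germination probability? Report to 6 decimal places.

The Beta prior is conjugate to a Binomial/Bernoulli likelihood; the update adds successes to α and failures to β.
Posterior: Beta(α+k, β+n−k) = Beta(1.69+2, 11.10+32) = Beta(3.69, 43.10).
Var = αβ/((α+β)²(α+β+1)) = 3.69·43.10/(46.79²·47.79) = 0.001520.

0.001520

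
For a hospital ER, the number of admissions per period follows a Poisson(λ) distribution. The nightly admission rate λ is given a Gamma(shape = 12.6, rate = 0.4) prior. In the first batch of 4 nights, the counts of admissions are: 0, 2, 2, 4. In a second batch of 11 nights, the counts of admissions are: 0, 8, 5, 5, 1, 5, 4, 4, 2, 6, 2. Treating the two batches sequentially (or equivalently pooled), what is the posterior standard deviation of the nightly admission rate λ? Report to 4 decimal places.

0.5138

With a Gamma(shape α, rate β) prior, the Poisson likelihood is conjugate: the posterior is Gamma(α + ΣXᵢ, β + n).
Batch 1: sum of counts S = 8 over n = 4 nights.
After batch 1: Gamma(α+S, β+n) = Gamma(12.6+8, 0.4+4) = Gamma(20.6, 4.4).
Batch 2: sum of counts S = 42 over n = 11 nights.
After batch 2: Gamma(α+S, β+n) = Gamma(20.6+42, 4.4+11) = Gamma(62.6, 15.4).
SD = √α/β = √62.6/15.4 = 0.5138.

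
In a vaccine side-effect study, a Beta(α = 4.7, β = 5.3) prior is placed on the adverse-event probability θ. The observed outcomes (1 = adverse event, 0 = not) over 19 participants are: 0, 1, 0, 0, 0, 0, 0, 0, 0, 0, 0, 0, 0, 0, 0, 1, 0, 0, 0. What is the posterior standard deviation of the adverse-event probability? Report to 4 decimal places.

The Beta prior is conjugate to a Binomial/Bernoulli likelihood; the update adds successes to α and failures to β.
Posterior: Beta(α+k, β+n−k) = Beta(4.7+2, 5.3+17) = Beta(6.7, 22.3).
Var = αβ/((α+β)²(α+β+1)) = 6.7·22.3/(29.0²·30.0) = 0.00592192; SD = √0.00592192 = 0.0770.

0.0770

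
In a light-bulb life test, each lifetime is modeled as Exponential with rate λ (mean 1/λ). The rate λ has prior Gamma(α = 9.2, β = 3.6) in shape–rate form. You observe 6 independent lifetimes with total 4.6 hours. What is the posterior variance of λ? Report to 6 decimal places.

With a Gamma(shape α, rate β) prior on the exponential rate λ, the posterior after n observations with total T = Σxᵢ is Gamma(α+n, β+T).
Posterior: Gamma(9.2+6, 3.6+4.6) = Gamma(15.2, 8.2).
Var = α/β² = 0.226056.

0.226056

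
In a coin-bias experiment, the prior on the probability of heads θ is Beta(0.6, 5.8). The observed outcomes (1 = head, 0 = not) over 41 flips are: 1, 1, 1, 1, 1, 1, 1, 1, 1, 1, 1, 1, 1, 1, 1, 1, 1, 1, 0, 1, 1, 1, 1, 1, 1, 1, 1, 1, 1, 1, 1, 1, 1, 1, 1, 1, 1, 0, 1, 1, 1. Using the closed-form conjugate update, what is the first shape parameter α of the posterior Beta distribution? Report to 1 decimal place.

39.6

The Beta prior is conjugate to a Binomial/Bernoulli likelihood; the update adds successes to α and failures to β.
Posterior: Beta(α+k, β+n−k) = Beta(0.6+39, 5.8+2) = Beta(39.6, 7.8).
Posterior α = 39.6.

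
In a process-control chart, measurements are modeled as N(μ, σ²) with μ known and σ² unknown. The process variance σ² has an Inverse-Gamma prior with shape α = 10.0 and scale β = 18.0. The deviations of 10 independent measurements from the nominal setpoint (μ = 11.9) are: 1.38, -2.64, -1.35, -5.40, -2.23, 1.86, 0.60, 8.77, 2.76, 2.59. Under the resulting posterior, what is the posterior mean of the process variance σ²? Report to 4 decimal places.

With known mean μ and an Inverse-Gamma(α, β) prior on σ², the Normal likelihood is conjugate: posterior is Inv-Gamma(α + n/2, β + Σ(xᵢ−μ)²/2).
Σ(xᵢ−μ)² = (1.38)² + (-2.64)² + (-1.35)² + (-5.40)² + (-2.23)² + (1.86)² + (0.60)² + (8.77)² + (2.76)² + (2.59)² = 139.8876.
Posterior: Inv-Gamma(10.0 + 10/2, 18.0 + 139.8876/2) = Inv-Gamma(15.00, 87.94380).
E[σ²|data] = β/(α−1) = 87.94380/14.00 = 6.2817.

6.2817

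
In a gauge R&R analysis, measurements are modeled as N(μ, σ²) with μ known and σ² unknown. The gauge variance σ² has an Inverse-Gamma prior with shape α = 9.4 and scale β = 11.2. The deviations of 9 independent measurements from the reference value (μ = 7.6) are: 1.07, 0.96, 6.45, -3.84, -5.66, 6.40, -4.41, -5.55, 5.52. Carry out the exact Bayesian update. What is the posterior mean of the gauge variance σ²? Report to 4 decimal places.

With known mean μ and an Inverse-Gamma(α, β) prior on σ², the Normal likelihood is conjugate: posterior is Inv-Gamma(α + n/2, β + Σ(xᵢ−μ)²/2).
Σ(xᵢ−μ)² = (1.07)² + (0.96)² + (6.45)² + (-3.84)² + (-5.66)² + (6.40)² + (-4.41)² + (-5.55)² + (5.52)² = 212.1312.
Posterior: Inv-Gamma(9.4 + 9/2, 11.2 + 212.1312/2) = Inv-Gamma(13.90, 117.26560).
E[σ²|data] = β/(α−1) = 117.26560/12.90 = 9.0904.

9.0904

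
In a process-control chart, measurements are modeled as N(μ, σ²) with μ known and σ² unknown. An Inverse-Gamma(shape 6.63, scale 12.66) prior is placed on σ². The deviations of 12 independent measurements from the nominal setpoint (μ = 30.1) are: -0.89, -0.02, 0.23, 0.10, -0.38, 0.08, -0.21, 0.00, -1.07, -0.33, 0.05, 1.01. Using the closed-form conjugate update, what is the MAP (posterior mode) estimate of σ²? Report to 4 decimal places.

With known mean μ and an Inverse-Gamma(α, β) prior on σ², the Normal likelihood is conjugate: posterior is Inv-Gamma(α + n/2, β + Σ(xᵢ−μ)²/2).
Σ(xᵢ−μ)² = (-0.89)² + (-0.02)² + (0.23)² + (0.10)² + (-0.38)² + (0.08)² + (-0.21)² + (0.00)² + (-1.07)² + (-0.33)² + (0.05)² + (1.01)² = 3.3267.
Posterior: Inv-Gamma(6.63 + 12/2, 12.66 + 3.3267/2) = Inv-Gamma(12.63, 14.32335).
Mode = β/(α+1) = 14.32335/13.63 = 1.0509.

1.0509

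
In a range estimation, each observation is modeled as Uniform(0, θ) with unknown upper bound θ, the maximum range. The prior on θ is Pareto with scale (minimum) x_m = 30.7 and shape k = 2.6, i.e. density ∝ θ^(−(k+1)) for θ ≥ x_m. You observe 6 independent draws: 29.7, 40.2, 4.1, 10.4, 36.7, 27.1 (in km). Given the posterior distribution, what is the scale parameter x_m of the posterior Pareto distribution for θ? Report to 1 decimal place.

A Pareto(scale x_m, shape k) prior on the upper bound θ of Uniform(0, θ) is conjugate: posterior is Pareto(max(x_m, max xᵢ), k + n).
Sample maximum = 40.2; prior scale x_m = 30.7 → posterior scale = max = 40.2.
Posterior shape = 2.6 + 6 = 8.6.
Posterior scale x_m = 40.2.

40.2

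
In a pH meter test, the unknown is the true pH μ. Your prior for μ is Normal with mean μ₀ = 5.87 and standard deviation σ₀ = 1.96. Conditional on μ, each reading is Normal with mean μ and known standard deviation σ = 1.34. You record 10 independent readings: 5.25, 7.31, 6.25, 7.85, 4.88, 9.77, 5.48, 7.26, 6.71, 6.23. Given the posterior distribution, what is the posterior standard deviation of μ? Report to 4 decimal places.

For Normal data with known variance σ², a Normal(μ₀, σ₀²) prior on μ is conjugate. Posterior precision = 1/σ₀² + n/σ²; posterior mean is the precision-weighted average of μ₀ and x̄.
σ₀² = 1.96² = 3.8416, σ² = 1.34² = 1.7956; σ² + n·σ₀² = 1.7956 + 10·3.8416 = 40.2116.
Posterior precision = 1/σ₀² + n/σ² = 1/3.8416 + 10/1.7956 = (σ² + n·σ₀²)/(σ₀²σ²) = 40.2116/(3.8416·1.7956); posterior variance σₙ² = σ₀²σ²/(σ² + n·σ₀²) = 3.8416·1.7956/40.2116 = 0.171542.
Posterior SD = √σₙ² = √(3.8416·1.7956/40.2116) = 0.4142.

0.4142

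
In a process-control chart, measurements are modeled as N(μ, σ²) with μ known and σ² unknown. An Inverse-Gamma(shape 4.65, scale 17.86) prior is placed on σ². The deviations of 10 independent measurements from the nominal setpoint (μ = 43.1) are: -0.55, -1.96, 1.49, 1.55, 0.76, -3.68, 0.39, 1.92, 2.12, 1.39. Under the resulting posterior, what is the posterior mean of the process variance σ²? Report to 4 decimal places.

With known mean μ and an Inverse-Gamma(α, β) prior on σ², the Normal likelihood is conjugate: posterior is Inv-Gamma(α + n/2, β + Σ(xᵢ−μ)²/2).
Σ(xᵢ−μ)² = (-0.55)² + (-1.96)² + (1.49)² + (1.55)² + (0.76)² + (-3.68)² + (0.39)² + (1.92)² + (2.12)² + (1.39)² = 33.1517.
Posterior: Inv-Gamma(4.65 + 10/2, 17.86 + 33.1517/2) = Inv-Gamma(9.65, 34.43585).
E[σ²|data] = β/(α−1) = 34.43585/8.65 = 3.9810.

3.9810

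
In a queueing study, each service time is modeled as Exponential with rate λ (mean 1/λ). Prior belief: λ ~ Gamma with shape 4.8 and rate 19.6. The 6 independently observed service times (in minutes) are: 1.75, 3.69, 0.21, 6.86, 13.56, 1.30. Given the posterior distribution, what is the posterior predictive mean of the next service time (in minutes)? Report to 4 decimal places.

With a Gamma(shape α, rate β) prior on the exponential rate λ, the posterior after n observations with total T = Σxᵢ is Gamma(α+n, β+T).
Sum of observations T = 27.37 minutes; n = 6.
Posterior: Gamma(4.8+6, 19.6+27.37) = Gamma(10.8, 46.97).
The predictive distribution for the next observation is Lomax; its mean is β/(α−1) = 46.97/9.8 = 4.7929.

4.7929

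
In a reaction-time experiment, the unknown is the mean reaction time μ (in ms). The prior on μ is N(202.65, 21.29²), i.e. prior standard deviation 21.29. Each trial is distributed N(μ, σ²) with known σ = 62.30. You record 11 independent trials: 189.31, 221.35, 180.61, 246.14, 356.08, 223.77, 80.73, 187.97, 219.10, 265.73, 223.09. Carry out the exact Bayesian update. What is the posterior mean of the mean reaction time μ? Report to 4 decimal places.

211.0705

For Normal data with known variance σ², a Normal(μ₀, σ₀²) prior on μ is conjugate. Posterior precision = 1/σ₀² + n/σ²; posterior mean is the precision-weighted average of μ₀ and x̄.
Σxᵢ = 189.31 + 221.35 + 180.61 + 246.14 + 356.08 + 223.77 + 80.73 + 187.97 + 219.10 + 265.73 + 223.09 = 2393.88, so n·x̄ = 2393.88.
σ₀² = 21.29² = 453.2641, σ² = 62.30² = 3881.29; σ² + n·σ₀² = 3881.29 + 11·453.2641 = 8867.1951.
Posterior mean = (μ₀/σ₀² + n·x̄/σ²)/(1/σ₀² + n/σ²) = (σ²·μ₀ + σ₀²·n·x̄)/(σ² + n·σ₀²) = (3881.29·202.65 + 453.2641·2393.88)/8867.1951 = 1871603.282208/8867.1951 = 211.0705.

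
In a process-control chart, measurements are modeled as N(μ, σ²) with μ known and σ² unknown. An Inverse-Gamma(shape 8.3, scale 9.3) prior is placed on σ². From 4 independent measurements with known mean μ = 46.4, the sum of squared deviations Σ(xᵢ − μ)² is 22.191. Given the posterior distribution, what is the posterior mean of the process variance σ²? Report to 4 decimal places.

2.1931

With known mean μ and an Inverse-Gamma(α, β) prior on σ², the Normal likelihood is conjugate: posterior is Inv-Gamma(α + n/2, β + Σ(xᵢ−μ)²/2).
Posterior: Inv-Gamma(8.3 + 4/2, 9.3 + 22.191/2) = Inv-Gamma(10.30, 20.3955).
E[σ²|data] = β/(α−1) = 20.3955/9.30 = 2.1931.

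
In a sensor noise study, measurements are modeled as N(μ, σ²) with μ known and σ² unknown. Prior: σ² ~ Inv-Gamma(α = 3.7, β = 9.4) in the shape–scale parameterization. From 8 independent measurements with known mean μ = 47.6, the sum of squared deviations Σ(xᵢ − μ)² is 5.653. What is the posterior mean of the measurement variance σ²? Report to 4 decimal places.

1.8249

With known mean μ and an Inverse-Gamma(α, β) prior on σ², the Normal likelihood is conjugate: posterior is Inv-Gamma(α + n/2, β + Σ(xᵢ−μ)²/2).
Posterior: Inv-Gamma(3.7 + 8/2, 9.4 + 5.653/2) = Inv-Gamma(7.70, 12.2265).
E[σ²|data] = β/(α−1) = 12.2265/6.70 = 1.8249.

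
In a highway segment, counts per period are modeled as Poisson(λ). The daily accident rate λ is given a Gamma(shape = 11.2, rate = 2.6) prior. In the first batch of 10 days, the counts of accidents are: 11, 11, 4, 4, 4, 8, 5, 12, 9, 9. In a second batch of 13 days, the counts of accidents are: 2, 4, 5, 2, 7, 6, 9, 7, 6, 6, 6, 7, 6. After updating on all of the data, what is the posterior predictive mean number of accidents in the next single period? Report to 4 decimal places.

6.2969

With a Gamma(shape α, rate β) prior, the Poisson likelihood is conjugate: the posterior is Gamma(α + ΣXᵢ, β + n).
Batch 1: sum of counts S = 77 over n = 10 days.
After batch 1: Gamma(α+S, β+n) = Gamma(11.2+77, 2.6+10) = Gamma(88.2, 12.6).
Batch 2: sum of counts S = 73 over n = 13 days.
After batch 2: Gamma(α+S, β+n) = Gamma(88.2+73, 12.6+13) = Gamma(161.2, 25.6).
The predictive distribution for one future period is NegBinom with mean α/β = 6.2969.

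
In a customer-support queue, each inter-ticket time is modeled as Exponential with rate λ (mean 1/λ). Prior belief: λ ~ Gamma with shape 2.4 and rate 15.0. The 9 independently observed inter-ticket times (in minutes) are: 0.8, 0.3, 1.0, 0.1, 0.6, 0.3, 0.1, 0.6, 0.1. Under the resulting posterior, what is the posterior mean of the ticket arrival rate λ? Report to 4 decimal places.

0.6032

With a Gamma(shape α, rate β) prior on the exponential rate λ, the posterior after n observations with total T = Σxᵢ is Gamma(α+n, β+T).
Sum of observations T = 3.9 minutes; n = 9.
Posterior: Gamma(2.4+9, 15.0+3.9) = Gamma(11.4, 18.9).
Posterior mean of λ = α/β = 11.4/18.9 = 0.6032.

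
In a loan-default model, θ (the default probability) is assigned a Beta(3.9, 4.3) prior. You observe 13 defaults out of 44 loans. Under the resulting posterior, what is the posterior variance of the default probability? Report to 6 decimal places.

0.004115

The Beta prior is conjugate to a Binomial/Bernoulli likelihood; the update adds successes to α and failures to β.
Posterior: Beta(α+k, β+n−k) = Beta(3.9+13, 4.3+31) = Beta(16.9, 35.3).
Var = αβ/((α+β)²(α+β+1)) = 16.9·35.3/(52.2²·53.2) = 0.004115.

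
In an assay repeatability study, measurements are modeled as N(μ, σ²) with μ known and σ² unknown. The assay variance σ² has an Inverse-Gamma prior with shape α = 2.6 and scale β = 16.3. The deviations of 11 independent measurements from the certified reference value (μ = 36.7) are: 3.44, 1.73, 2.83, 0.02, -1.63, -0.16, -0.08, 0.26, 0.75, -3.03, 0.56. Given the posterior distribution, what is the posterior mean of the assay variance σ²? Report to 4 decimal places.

With known mean μ and an Inverse-Gamma(α, β) prior on σ², the Normal likelihood is conjugate: posterior is Inv-Gamma(α + n/2, β + Σ(xᵢ−μ)²/2).
Σ(xᵢ−μ)² = (3.44)² + (1.73)² + (2.83)² + (0.02)² + (-1.63)² + (-0.16)² + (-0.08)² + (0.26)² + (0.75)² + (-3.03)² + (0.56)² = 35.6493.
Posterior: Inv-Gamma(2.6 + 11/2, 16.3 + 35.6493/2) = Inv-Gamma(8.10, 34.12465).
E[σ²|data] = β/(α−1) = 34.12465/7.10 = 4.8063.

4.8063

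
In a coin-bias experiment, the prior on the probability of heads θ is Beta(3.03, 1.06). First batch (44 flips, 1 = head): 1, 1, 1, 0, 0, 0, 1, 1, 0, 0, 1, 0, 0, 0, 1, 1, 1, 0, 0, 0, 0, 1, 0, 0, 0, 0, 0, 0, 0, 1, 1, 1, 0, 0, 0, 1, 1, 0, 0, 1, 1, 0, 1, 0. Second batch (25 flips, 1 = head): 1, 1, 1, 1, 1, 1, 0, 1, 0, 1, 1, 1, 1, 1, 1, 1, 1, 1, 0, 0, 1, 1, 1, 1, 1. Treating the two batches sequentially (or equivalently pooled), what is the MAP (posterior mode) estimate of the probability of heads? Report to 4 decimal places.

The Beta prior is conjugate to a Binomial/Bernoulli likelihood; the update adds successes to α and failures to β.
After batch 1: Beta(3.03+18, 1.06+26) = Beta(21.03, 27.06).
After batch 2: Beta(21.03+21, 27.06+4) = Beta(42.03, 31.06).
Mode of Beta(a,b) for a,b>1 is (a−1)/(a+b−2) = 41.03/71.09 = 0.5772.

0.5772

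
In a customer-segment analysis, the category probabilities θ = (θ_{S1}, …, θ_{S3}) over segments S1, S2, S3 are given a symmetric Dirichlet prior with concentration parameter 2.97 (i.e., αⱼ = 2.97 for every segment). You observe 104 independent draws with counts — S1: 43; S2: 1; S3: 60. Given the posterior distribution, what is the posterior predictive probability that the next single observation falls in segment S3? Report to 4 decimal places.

The Dirichlet prior is conjugate to the Multinomial likelihood: each posterior αⱼ = prior αⱼ + observed count nⱼ.
Posterior concentration: (45.97, 3.97, 62.97), total = 112.91.
P(next = S3 | data) = α_{S3}/Σα = 0.5577.

0.5577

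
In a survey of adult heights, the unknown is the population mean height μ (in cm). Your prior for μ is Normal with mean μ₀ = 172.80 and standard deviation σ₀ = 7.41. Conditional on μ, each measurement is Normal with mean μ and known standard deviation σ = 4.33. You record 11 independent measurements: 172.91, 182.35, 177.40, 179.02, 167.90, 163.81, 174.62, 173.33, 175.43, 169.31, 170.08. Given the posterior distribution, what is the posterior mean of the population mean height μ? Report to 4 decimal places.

For Normal data with known variance σ², a Normal(μ₀, σ₀²) prior on μ is conjugate. Posterior precision = 1/σ₀² + n/σ²; posterior mean is the precision-weighted average of μ₀ and x̄.
Σxᵢ = 172.91 + 182.35 + 177.40 + 179.02 + 167.90 + 163.81 + 174.62 + 173.33 + 175.43 + 169.31 + 170.08 = 1906.16, so n·x̄ = 1906.16.
σ₀² = 7.41² = 54.9081, σ² = 4.33² = 18.7489; σ² + n·σ₀² = 18.7489 + 11·54.9081 = 622.738.
Posterior mean = (μ₀/σ₀² + n·x̄/σ²)/(1/σ₀² + n/σ²) = (σ²·μ₀ + σ₀²·n·x̄)/(σ² + n·σ₀²) = (18.7489·172.80 + 54.9081·1906.16)/622.738 = 107903.433816/622.738 = 173.2726.

173.2726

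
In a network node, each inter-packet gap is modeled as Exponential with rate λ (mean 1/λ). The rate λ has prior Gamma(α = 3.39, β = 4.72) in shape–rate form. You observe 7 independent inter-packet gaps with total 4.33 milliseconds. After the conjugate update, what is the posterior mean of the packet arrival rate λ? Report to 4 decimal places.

1.1481

With a Gamma(shape α, rate β) prior on the exponential rate λ, the posterior after n observations with total T = Σxᵢ is Gamma(α+n, β+T).
Posterior: Gamma(3.39+7, 4.72+4.33) = Gamma(10.39, 9.05).
Posterior mean of λ = α/β = 10.39/9.05 = 1.1481.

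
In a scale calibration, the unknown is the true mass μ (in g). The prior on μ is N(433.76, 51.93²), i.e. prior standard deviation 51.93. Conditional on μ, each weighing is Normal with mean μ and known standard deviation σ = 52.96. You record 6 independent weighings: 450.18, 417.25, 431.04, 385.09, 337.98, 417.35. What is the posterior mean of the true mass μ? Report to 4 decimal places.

410.5116

For Normal data with known variance σ², a Normal(μ₀, σ₀²) prior on μ is conjugate. Posterior precision = 1/σ₀² + n/σ²; posterior mean is the precision-weighted average of μ₀ and x̄.
Σxᵢ = 450.18 + 417.25 + 431.04 + 385.09 + 337.98 + 417.35 = 2438.89, so n·x̄ = 2438.89.
σ₀² = 51.93² = 2696.7249, σ² = 52.96² = 2804.7616; σ² + n·σ₀² = 2804.7616 + 6·2696.7249 = 18985.111.
Posterior mean = (μ₀/σ₀² + n·x̄/σ²)/(1/σ₀² + n/σ²) = (σ²·μ₀ + σ₀²·n·x̄)/(σ² + n·σ₀²) = (2804.7616·433.76 + 2696.7249·2438.89)/18985.111 = 7793608.782977/18985.111 = 410.5116.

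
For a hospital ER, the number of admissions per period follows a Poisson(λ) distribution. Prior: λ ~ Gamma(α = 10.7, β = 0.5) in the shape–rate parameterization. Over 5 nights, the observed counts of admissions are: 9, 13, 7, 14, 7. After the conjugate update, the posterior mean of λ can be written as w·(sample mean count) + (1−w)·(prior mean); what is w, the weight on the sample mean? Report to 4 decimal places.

0.9091

With a Gamma(shape α, rate β) prior, the Poisson likelihood is conjugate: the posterior is Gamma(α + ΣXᵢ, β + n).
Posterior mean = (α₀+S)/(β₀+n) = [n/(β₀+n)]·(S/n) + [β₀/(β₀+n)]·(α₀/β₀), so only n and β₀ enter the weight.
Weight on data w = n/(β₀+n) = 5/(0.5+5) = 5/5.5 = 0.9091.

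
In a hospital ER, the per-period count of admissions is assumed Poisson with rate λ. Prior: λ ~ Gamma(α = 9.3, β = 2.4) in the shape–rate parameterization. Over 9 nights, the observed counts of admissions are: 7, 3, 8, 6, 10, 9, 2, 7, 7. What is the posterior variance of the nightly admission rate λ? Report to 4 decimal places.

With a Gamma(shape α, rate β) prior, the Poisson likelihood is conjugate: the posterior is Gamma(α + ΣXᵢ, β + n).
Sum of counts S = 59 over n = 9 nights.
Posterior: Gamma(α+S, β+n) = Gamma(9.3+59, 2.4+9) = Gamma(68.3, 11.4).
Var = α/β² = 68.3/11.4² = 0.5255.

0.5255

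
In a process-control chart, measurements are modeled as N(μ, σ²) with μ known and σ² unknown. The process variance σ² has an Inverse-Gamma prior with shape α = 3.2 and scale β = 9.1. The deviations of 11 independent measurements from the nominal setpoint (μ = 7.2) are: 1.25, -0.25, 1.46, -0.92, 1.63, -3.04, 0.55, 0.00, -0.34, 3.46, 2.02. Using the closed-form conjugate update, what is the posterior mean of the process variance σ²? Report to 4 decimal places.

3.3228

With known mean μ and an Inverse-Gamma(α, β) prior on σ², the Normal likelihood is conjugate: posterior is Inv-Gamma(α + n/2, β + Σ(xᵢ−μ)²/2).
Σ(xᵢ−μ)² = (1.25)² + (-0.25)² + (1.46)² + (-0.92)² + (1.63)² + (-3.04)² + (0.55)² + (0.00)² + (-0.34)² + (3.46)² + (2.02)² = 32.9716.
Posterior: Inv-Gamma(3.2 + 11/2, 9.1 + 32.9716/2) = Inv-Gamma(8.70, 25.58580).
E[σ²|data] = β/(α−1) = 25.58580/7.70 = 3.3228.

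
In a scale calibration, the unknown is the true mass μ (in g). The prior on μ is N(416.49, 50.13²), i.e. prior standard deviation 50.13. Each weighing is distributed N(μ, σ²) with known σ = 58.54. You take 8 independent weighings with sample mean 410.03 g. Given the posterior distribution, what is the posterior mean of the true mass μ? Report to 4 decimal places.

For Normal data with known variance σ², a Normal(μ₀, σ₀²) prior on μ is conjugate. Posterior precision = 1/σ₀² + n/σ²; posterior mean is the precision-weighted average of μ₀ and x̄.
n·x̄ = 8·410.03 = 3280.24.
σ₀² = 50.13² = 2513.0169, σ² = 58.54² = 3426.9316; σ² + n·σ₀² = 3426.9316 + 8·2513.0169 = 23531.0668.
Posterior mean = (μ₀/σ₀² + n·x̄/σ²)/(1/σ₀² + n/σ²) = (σ²·μ₀ + σ₀²·n·x̄)/(σ² + n·σ₀²) = (3426.9316·416.49 + 2513.0169·3280.24)/23531.0668 = 9670581.29814/23531.0668 = 410.9708.

410.9708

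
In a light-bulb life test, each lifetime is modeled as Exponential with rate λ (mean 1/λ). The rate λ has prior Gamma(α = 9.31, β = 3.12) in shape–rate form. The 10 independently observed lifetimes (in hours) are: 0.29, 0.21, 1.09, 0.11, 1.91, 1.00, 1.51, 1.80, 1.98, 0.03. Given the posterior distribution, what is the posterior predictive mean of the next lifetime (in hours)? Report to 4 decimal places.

0.7127

With a Gamma(shape α, rate β) prior on the exponential rate λ, the posterior after n observations with total T = Σxᵢ is Gamma(α+n, β+T).
Sum of observations T = 9.93 hours; n = 10.
Posterior: Gamma(9.31+10, 3.12+9.93) = Gamma(19.31, 13.05).
The predictive distribution for the next observation is Lomax; its mean is β/(α−1) = 13.05/18.31 = 0.7127.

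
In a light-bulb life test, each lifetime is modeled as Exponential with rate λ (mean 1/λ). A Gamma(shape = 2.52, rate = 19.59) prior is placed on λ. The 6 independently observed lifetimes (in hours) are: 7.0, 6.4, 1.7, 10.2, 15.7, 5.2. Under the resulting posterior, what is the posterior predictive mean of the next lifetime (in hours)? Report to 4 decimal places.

With a Gamma(shape α, rate β) prior on the exponential rate λ, the posterior after n observations with total T = Σxᵢ is Gamma(α+n, β+T).
Sum of observations T = 46.2 hours; n = 6.
Posterior: Gamma(2.52+6, 19.59+46.2) = Gamma(8.52, 65.79).
The predictive distribution for the next observation is Lomax; its mean is β/(α−1) = 65.79/7.52 = 8.7487.

8.7487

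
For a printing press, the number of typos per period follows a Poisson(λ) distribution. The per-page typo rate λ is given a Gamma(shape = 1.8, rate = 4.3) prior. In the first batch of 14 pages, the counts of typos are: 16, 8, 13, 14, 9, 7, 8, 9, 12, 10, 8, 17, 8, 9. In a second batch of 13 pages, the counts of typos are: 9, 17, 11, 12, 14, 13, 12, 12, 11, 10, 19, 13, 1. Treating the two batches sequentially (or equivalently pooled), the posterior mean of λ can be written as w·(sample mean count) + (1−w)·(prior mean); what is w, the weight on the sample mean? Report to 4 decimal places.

With a Gamma(shape α, rate β) prior, the Poisson likelihood is conjugate: the posterior is Gamma(α + ΣXᵢ, β + n).
Total number of pages: n = 14 + 13 = 27.
Posterior mean = (α₀+S)/(β₀+n) = [n/(β₀+n)]·(S/n) + [β₀/(β₀+n)]·(α₀/β₀), so only n and β₀ enter the weight.
Weight on data w = n/(β₀+n) = 27/(4.3+27) = 27/31.3 = 0.8626.

0.8626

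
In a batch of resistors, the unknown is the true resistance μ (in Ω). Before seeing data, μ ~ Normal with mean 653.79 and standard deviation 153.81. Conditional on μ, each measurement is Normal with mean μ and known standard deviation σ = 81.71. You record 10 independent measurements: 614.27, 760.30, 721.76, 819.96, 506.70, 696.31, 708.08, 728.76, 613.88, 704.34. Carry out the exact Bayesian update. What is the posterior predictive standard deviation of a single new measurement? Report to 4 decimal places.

85.5912

For Normal data with known variance σ², a Normal(μ₀, σ₀²) prior on μ is conjugate. Posterior precision = 1/σ₀² + n/σ²; posterior mean is the precision-weighted average of μ₀ and x̄.
σ₀² = 153.81² = 23657.5161, σ² = 81.71² = 6676.5241; σ² + n·σ₀² = 6676.5241 + 10·23657.5161 = 243251.6851.
Posterior precision = 1/σ₀² + n/σ² = 1/23657.5161 + 10/6676.5241 = (σ² + n·σ₀²)/(σ₀²σ²) = 243251.6851/(23657.5161·6676.5241); posterior variance σₙ² = σ₀²σ²/(σ² + n·σ₀²) = 23657.5161·6676.5241/243251.6851 = 649.327368.
Predictive variance for one new observation = σₙ² + σ² = 23657.5161·6676.5241/243251.6851 + 6676.5241 = σ²·(σ₀² + 243251.6851)/243251.6851 = 6676.5241·266909.2012/243251.6851 = 7325.851468; SD = √(6676.5241·266909.2012/243251.6851) = 85.5912.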